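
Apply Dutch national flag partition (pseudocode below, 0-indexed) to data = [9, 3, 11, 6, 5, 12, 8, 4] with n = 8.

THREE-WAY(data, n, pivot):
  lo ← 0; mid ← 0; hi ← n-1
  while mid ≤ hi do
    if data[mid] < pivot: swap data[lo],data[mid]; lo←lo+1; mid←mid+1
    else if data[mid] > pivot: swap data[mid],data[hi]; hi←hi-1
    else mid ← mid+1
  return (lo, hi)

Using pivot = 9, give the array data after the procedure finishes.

[3, 4, 6, 5, 8, 9, 12, 11]

lo=0 mid=0 hi=7
9=9: mid=1
3<9: swap(0,1), lo=1 mid=2 ⇒ [3, 9, 11, 6, 5, 12, 8, 4]
11>9: swap(2,7), hi=6 ⇒ [3, 9, 4, 6, 5, 12, 8, 11]
4<9: swap(1,2), lo=2 mid=3 ⇒ [3, 4, 9, 6, 5, 12, 8, 11]
6<9: swap(2,3), lo=3 mid=4 ⇒ [3, 4, 6, 9, 5, 12, 8, 11]
5<9: swap(3,4), lo=4 mid=5 ⇒ [3, 4, 6, 5, 9, 12, 8, 11]
12>9: swap(5,6), hi=5 ⇒ [3, 4, 6, 5, 9, 8, 12, 11]
8<9: swap(4,5), lo=5 mid=6 ⇒ [3, 4, 6, 5, 8, 9, 12, 11]
done. lo=5 hi=5; data=[3, 4, 6, 5, 8, 9, 12, 11]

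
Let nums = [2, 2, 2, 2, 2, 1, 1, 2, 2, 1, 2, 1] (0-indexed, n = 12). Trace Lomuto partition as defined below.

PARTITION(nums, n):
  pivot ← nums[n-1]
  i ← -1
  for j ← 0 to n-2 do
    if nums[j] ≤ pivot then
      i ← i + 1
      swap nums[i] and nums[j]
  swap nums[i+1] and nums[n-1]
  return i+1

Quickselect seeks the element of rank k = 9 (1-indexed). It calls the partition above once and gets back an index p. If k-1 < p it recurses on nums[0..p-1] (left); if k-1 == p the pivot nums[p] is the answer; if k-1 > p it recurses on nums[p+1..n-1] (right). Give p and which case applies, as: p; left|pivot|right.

3; right

pivot = nums[11] = 1; i = -1
j=0: nums[0]=2 > 1 → no swap
j=1: nums[1]=2 > 1 → no swap
j=2: nums[2]=2 > 1 → no swap
j=3: nums[3]=2 > 1 → no swap
j=4: nums[4]=2 > 1 → no swap
j=5: nums[5]=1 ≤ 1 → i=0, swap nums[0],nums[5] → [1, 2, 2, 2, 2, 2, 1, 2, 2, 1, 2, 1]
j=6: nums[6]=1 ≤ 1 → i=1, swap nums[1],nums[6] → [1, 1, 2, 2, 2, 2, 2, 2, 2, 1, 2, 1]
j=7: nums[7]=2 > 1 → no swap
j=8: nums[8]=2 > 1 → no swap
j=9: nums[9]=1 ≤ 1 → i=2, swap nums[2],nums[9] → [1, 1, 1, 2, 2, 2, 2, 2, 2, 2, 2, 1]
j=10: nums[10]=2 > 1 → no swap
final swap nums[3],nums[11] → [1, 1, 1, 1, 2, 2, 2, 2, 2, 2, 2, 2]; return 3
p = 3; k-1 = 8 > 3 ⇒ right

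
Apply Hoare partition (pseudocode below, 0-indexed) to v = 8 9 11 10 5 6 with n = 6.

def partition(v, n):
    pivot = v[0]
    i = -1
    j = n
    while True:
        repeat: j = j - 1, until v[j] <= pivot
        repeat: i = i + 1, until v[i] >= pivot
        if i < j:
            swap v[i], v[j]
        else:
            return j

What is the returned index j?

pivot=8
j stops at 5 (6), i stops at 0 (8); swap ⇒ 6 9 11 10 5 8
j stops at 4 (5), i stops at 1 (9); swap ⇒ 6 5 11 10 9 8
j stops at 1, i stops at 2; i≥j ⇒ return 1. v=6 5 11 10 9 8

1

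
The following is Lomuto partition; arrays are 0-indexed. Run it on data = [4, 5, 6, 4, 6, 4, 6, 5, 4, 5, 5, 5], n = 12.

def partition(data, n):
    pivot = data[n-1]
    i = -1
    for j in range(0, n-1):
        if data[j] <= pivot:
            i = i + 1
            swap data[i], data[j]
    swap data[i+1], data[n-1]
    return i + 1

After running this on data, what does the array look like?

[4, 5, 4, 4, 5, 4, 5, 5, 5, 6, 6, 6]

pivot = data[11] = 5; i = -1
j=0: data[0]=4 ≤ 5 → i=0, swap data[0],data[0] (no change) → [4, 5, 6, 4, 6, 4, 6, 5, 4, 5, 5, 5]
j=1: data[1]=5 ≤ 5 → i=1, swap data[1],data[1] (no change) → [4, 5, 6, 4, 6, 4, 6, 5, 4, 5, 5, 5]
j=2: data[2]=6 > 5 → no swap
j=3: data[3]=4 ≤ 5 → i=2, swap data[2],data[3] → [4, 5, 4, 6, 6, 4, 6, 5, 4, 5, 5, 5]
j=4: data[4]=6 > 5 → no swap
j=5: data[5]=4 ≤ 5 → i=3, swap data[3],data[5] → [4, 5, 4, 4, 6, 6, 6, 5, 4, 5, 5, 5]
j=6: data[6]=6 > 5 → no swap
j=7: data[7]=5 ≤ 5 → i=4, swap data[4],data[7] → [4, 5, 4, 4, 5, 6, 6, 6, 4, 5, 5, 5]
j=8: data[8]=4 ≤ 5 → i=5, swap data[5],data[8] → [4, 5, 4, 4, 5, 4, 6, 6, 6, 5, 5, 5]
j=9: data[9]=5 ≤ 5 → i=6, swap data[6],data[9] → [4, 5, 4, 4, 5, 4, 5, 6, 6, 6, 5, 5]
j=10: data[10]=5 ≤ 5 → i=7, swap data[7],data[10] → [4, 5, 4, 4, 5, 4, 5, 5, 6, 6, 6, 5]
final swap data[8],data[11] → [4, 5, 4, 4, 5, 4, 5, 5, 5, 6, 6, 6]; return 8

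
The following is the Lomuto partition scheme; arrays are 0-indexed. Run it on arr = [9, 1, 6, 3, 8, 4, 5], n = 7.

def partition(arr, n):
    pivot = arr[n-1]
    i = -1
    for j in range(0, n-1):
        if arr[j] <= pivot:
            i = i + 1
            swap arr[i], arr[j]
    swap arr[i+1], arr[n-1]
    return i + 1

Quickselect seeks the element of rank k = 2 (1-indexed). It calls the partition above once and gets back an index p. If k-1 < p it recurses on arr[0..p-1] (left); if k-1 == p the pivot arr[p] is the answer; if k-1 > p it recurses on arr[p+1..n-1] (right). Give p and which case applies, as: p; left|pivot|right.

3; left

pivot = arr[6] = 5; i = -1
j=0: arr[0]=9 > 5 → no swap
j=1: arr[1]=1 ≤ 5 → i=0, swap arr[0],arr[1] → [1, 9, 6, 3, 8, 4, 5]
j=2: arr[2]=6 > 5 → no swap
j=3: arr[3]=3 ≤ 5 → i=1, swap arr[1],arr[3] → [1, 3, 6, 9, 8, 4, 5]
j=4: arr[4]=8 > 5 → no swap
j=5: arr[5]=4 ≤ 5 → i=2, swap arr[2],arr[5] → [1, 3, 4, 9, 8, 6, 5]
final swap arr[3],arr[6] → [1, 3, 4, 5, 8, 6, 9]; return 3
p = 3; k-1 = 1 < 3 ⇒ left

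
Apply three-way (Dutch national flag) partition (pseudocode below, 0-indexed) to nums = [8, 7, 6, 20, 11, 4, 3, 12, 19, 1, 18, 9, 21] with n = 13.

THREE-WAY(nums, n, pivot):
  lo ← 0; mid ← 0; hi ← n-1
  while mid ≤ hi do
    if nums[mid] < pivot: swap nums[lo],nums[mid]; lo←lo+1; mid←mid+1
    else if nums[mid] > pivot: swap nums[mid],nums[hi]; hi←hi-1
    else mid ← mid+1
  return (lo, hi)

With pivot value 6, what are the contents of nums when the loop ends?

pivot = 6; lo=0, mid=0, hi=12
nums[mid]=8>6: swap nums[0],nums[12]; hi=11 → [21, 7, 6, 20, 11, 4, 3, 12, 19, 1, 18, 9, 8]
nums[mid]=21>6: swap nums[0],nums[11]; hi=10 → [9, 7, 6, 20, 11, 4, 3, 12, 19, 1, 18, 21, 8]
nums[mid]=9>6: swap nums[0],nums[10]; hi=9 → [18, 7, 6, 20, 11, 4, 3, 12, 19, 1, 9, 21, 8]
nums[mid]=18>6: swap nums[0],nums[9]; hi=8 → [1, 7, 6, 20, 11, 4, 3, 12, 19, 18, 9, 21, 8]
nums[mid]=1<6: swap nums[0],nums[0]; lo=1,mid=1 → [1, 7, 6, 20, 11, 4, 3, 12, 19, 18, 9, 21, 8]
nums[mid]=7>6: swap nums[1],nums[8]; hi=7 → [1, 19, 6, 20, 11, 4, 3, 12, 7, 18, 9, 21, 8]
nums[mid]=19>6: swap nums[1],nums[7]; hi=6 → [1, 12, 6, 20, 11, 4, 3, 19, 7, 18, 9, 21, 8]
nums[mid]=12>6: swap nums[1],nums[6]; hi=5 → [1, 3, 6, 20, 11, 4, 12, 19, 7, 18, 9, 21, 8]
nums[mid]=3<6: swap nums[1],nums[1]; lo=2,mid=2 → [1, 3, 6, 20, 11, 4, 12, 19, 7, 18, 9, 21, 8]
nums[mid]=6=6: mid=3
nums[mid]=20>6: swap nums[3],nums[5]; hi=4 → [1, 3, 6, 4, 11, 20, 12, 19, 7, 18, 9, 21, 8]
nums[mid]=4<6: swap nums[2],nums[3]; lo=3,mid=4 → [1, 3, 4, 6, 11, 20, 12, 19, 7, 18, 9, 21, 8]
nums[mid]=11>6: swap nums[4],nums[4]; hi=3 → [1, 3, 4, 6, 11, 20, 12, 19, 7, 18, 9, 21, 8]
end: lo=3, hi=3; nums = [1, 3, 4, 6, 11, 20, 12, 19, 7, 18, 9, 21, 8]

[1, 3, 4, 6, 11, 20, 12, 19, 7, 18, 9, 21, 8]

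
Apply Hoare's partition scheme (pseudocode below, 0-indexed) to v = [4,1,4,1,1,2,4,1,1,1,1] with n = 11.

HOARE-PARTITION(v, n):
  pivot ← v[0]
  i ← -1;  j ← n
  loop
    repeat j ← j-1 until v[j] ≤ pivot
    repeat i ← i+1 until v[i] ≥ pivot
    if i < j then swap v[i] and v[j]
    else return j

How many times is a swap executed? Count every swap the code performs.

pivot = v[0] = 4; i = -1, j = 11
j→10 (v[10]=1≤4), i→0 (v[0]=4≥4); i<j, swap → [1,1,4,1,1,2,4,1,1,1,4]
j→9 (v[9]=1≤4), i→2 (v[2]=4≥4); i<j, swap → [1,1,1,1,1,2,4,1,1,4,4]
j→8 (v[8]=1≤4), i→6 (v[6]=4≥4); i<j, swap → [1,1,1,1,1,2,1,1,4,4,4]
j→7, i→8; i≥j, return j=7. v = [1,1,1,1,1,2,1,1,4,4,4]

3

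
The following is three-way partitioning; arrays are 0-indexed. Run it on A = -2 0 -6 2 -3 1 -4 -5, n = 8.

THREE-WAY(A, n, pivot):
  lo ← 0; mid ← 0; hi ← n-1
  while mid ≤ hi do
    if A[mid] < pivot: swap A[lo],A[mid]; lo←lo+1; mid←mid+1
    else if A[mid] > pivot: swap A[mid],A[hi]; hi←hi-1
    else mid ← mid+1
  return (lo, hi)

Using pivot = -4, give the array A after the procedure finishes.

-5 -6 -4 -3 1 2 0 -2

pivot = -4; lo=0, mid=0, hi=7
A[mid]=-2>-4: swap A[0],A[7]; hi=6 → -5 0 -6 2 -3 1 -4 -2
A[mid]=-5<-4: swap A[0],A[0]; lo=1,mid=1 → -5 0 -6 2 -3 1 -4 -2
A[mid]=0>-4: swap A[1],A[6]; hi=5 → -5 -4 -6 2 -3 1 0 -2
A[mid]=-4=-4: mid=2
A[mid]=-6<-4: swap A[1],A[2]; lo=2,mid=3 → -5 -6 -4 2 -3 1 0 -2
A[mid]=2>-4: swap A[3],A[5]; hi=4 → -5 -6 -4 1 -3 2 0 -2
A[mid]=1>-4: swap A[3],A[4]; hi=3 → -5 -6 -4 -3 1 2 0 -2
A[mid]=-3>-4: swap A[3],A[3]; hi=2 → -5 -6 -4 -3 1 2 0 -2
end: lo=2, hi=2; A = -5 -6 -4 -3 1 2 0 -2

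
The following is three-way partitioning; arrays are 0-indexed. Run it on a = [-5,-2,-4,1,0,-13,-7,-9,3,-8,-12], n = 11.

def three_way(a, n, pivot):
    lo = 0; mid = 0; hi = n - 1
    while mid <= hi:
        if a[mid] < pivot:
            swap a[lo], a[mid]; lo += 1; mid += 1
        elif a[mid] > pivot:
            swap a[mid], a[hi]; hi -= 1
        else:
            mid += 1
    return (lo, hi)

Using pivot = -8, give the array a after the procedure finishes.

lo=0 mid=0 hi=10
-5>-8: swap(0,10), hi=9 ⇒ [-12,-2,-4,1,0,-13,-7,-9,3,-8,-5]
-12<-8: swap(0,0), lo=1 mid=1 ⇒ [-12,-2,-4,1,0,-13,-7,-9,3,-8,-5]
-2>-8: swap(1,9), hi=8 ⇒ [-12,-8,-4,1,0,-13,-7,-9,3,-2,-5]
-8=-8: mid=2
-4>-8: swap(2,8), hi=7 ⇒ [-12,-8,3,1,0,-13,-7,-9,-4,-2,-5]
3>-8: swap(2,7), hi=6 ⇒ [-12,-8,-9,1,0,-13,-7,3,-4,-2,-5]
-9<-8: swap(1,2), lo=2 mid=3 ⇒ [-12,-9,-8,1,0,-13,-7,3,-4,-2,-5]
1>-8: swap(3,6), hi=5 ⇒ [-12,-9,-8,-7,0,-13,1,3,-4,-2,-5]
-7>-8: swap(3,5), hi=4 ⇒ [-12,-9,-8,-13,0,-7,1,3,-4,-2,-5]
-13<-8: swap(2,3), lo=3 mid=4 ⇒ [-12,-9,-13,-8,0,-7,1,3,-4,-2,-5]
0>-8: swap(4,4), hi=3 ⇒ [-12,-9,-13,-8,0,-7,1,3,-4,-2,-5]
done. lo=3 hi=3; a=[-12,-9,-13,-8,0,-7,1,3,-4,-2,-5]

[-12,-9,-13,-8,0,-7,1,3,-4,-2,-5]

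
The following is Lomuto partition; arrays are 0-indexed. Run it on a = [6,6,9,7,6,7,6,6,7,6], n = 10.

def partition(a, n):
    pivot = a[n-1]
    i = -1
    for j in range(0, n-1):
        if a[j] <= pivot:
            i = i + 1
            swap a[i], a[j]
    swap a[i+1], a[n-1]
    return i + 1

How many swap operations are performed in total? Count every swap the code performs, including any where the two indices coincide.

pivot = a[9] = 6; i = -1
j=0: a[0]=6 ≤ 6 → i=0, swap a[0],a[0] (no change) → [6,6,9,7,6,7,6,6,7,6]
j=1: a[1]=6 ≤ 6 → i=1, swap a[1],a[1] (no change) → [6,6,9,7,6,7,6,6,7,6]
j=2: a[2]=9 > 6 → no swap
j=3: a[3]=7 > 6 → no swap
j=4: a[4]=6 ≤ 6 → i=2, swap a[2],a[4] → [6,6,6,7,9,7,6,6,7,6]
j=5: a[5]=7 > 6 → no swap
j=6: a[6]=6 ≤ 6 → i=3, swap a[3],a[6] → [6,6,6,6,9,7,7,6,7,6]
j=7: a[7]=6 ≤ 6 → i=4, swap a[4],a[7] → [6,6,6,6,6,7,7,9,7,6]
j=8: a[8]=7 > 6 → no swap
final swap a[5],a[9] → [6,6,6,6,6,6,7,9,7,7]; return 5

6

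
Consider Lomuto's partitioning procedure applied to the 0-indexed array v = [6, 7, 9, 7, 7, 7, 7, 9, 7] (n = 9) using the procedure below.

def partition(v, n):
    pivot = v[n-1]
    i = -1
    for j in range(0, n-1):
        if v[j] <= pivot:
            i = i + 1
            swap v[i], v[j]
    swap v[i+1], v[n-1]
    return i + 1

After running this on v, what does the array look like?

pivot = v[8] = 7; i = -1
j=0: v[0]=6 ≤ 7 → i=0, swap v[0],v[0] (no change) → [6, 7, 9, 7, 7, 7, 7, 9, 7]
j=1: v[1]=7 ≤ 7 → i=1, swap v[1],v[1] (no change) → [6, 7, 9, 7, 7, 7, 7, 9, 7]
j=2: v[2]=9 > 7 → no swap
j=3: v[3]=7 ≤ 7 → i=2, swap v[2],v[3] → [6, 7, 7, 9, 7, 7, 7, 9, 7]
j=4: v[4]=7 ≤ 7 → i=3, swap v[3],v[4] → [6, 7, 7, 7, 9, 7, 7, 9, 7]
j=5: v[5]=7 ≤ 7 → i=4, swap v[4],v[5] → [6, 7, 7, 7, 7, 9, 7, 9, 7]
j=6: v[6]=7 ≤ 7 → i=5, swap v[5],v[6] → [6, 7, 7, 7, 7, 7, 9, 9, 7]
j=7: v[7]=9 > 7 → no swap
final swap v[6],v[8] → [6, 7, 7, 7, 7, 7, 7, 9, 9]; return 6

[6, 7, 7, 7, 7, 7, 7, 9, 9]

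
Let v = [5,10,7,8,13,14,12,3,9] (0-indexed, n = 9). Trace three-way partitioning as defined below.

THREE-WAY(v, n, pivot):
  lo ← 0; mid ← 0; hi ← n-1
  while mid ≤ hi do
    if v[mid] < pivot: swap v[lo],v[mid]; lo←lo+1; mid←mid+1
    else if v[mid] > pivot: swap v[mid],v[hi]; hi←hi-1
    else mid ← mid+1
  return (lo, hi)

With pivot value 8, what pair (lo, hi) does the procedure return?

(3, 3)

lo=0 mid=0 hi=8
5<8: swap(0,0), lo=1 mid=1 ⇒ [5,10,7,8,13,14,12,3,9]
10>8: swap(1,8), hi=7 ⇒ [5,9,7,8,13,14,12,3,10]
9>8: swap(1,7), hi=6 ⇒ [5,3,7,8,13,14,12,9,10]
3<8: swap(1,1), lo=2 mid=2 ⇒ [5,3,7,8,13,14,12,9,10]
7<8: swap(2,2), lo=3 mid=3 ⇒ [5,3,7,8,13,14,12,9,10]
8=8: mid=4
13>8: swap(4,6), hi=5 ⇒ [5,3,7,8,12,14,13,9,10]
12>8: swap(4,5), hi=4 ⇒ [5,3,7,8,14,12,13,9,10]
14>8: swap(4,4), hi=3 ⇒ [5,3,7,8,14,12,13,9,10]
done. lo=3 hi=3; v=[5,3,7,8,14,12,13,9,10]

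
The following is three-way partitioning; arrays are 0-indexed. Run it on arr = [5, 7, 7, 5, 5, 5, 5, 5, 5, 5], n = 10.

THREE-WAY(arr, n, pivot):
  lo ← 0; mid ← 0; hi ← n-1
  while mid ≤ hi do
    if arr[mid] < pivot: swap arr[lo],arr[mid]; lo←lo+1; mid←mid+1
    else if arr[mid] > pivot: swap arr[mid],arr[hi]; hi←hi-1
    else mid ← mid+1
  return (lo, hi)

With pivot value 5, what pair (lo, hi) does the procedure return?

(0, 7)

lo=0 mid=0 hi=9
5=5: mid=1
7>5: swap(1,9), hi=8 ⇒ [5, 5, 7, 5, 5, 5, 5, 5, 5, 7]
5=5: mid=2
7>5: swap(2,8), hi=7 ⇒ [5, 5, 5, 5, 5, 5, 5, 5, 7, 7]
5=5: mid=3
5=5: mid=4
5=5: mid=5
5=5: mid=6
5=5: mid=7
5=5: mid=8
done. lo=0 hi=7; arr=[5, 5, 5, 5, 5, 5, 5, 5, 7, 7]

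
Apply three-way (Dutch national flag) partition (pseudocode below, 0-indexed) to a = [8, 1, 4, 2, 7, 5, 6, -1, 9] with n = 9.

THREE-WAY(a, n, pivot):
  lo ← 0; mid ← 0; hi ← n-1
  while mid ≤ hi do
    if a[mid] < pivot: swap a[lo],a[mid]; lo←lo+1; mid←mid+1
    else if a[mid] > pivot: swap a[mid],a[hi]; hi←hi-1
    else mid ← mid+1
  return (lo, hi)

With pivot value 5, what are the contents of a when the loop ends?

[-1, 1, 4, 2, 5, 6, 7, 9, 8]

lo=0 mid=0 hi=8
8>5: swap(0,8), hi=7 ⇒ [9, 1, 4, 2, 7, 5, 6, -1, 8]
9>5: swap(0,7), hi=6 ⇒ [-1, 1, 4, 2, 7, 5, 6, 9, 8]
-1<5: swap(0,0), lo=1 mid=1 ⇒ [-1, 1, 4, 2, 7, 5, 6, 9, 8]
1<5: swap(1,1), lo=2 mid=2 ⇒ [-1, 1, 4, 2, 7, 5, 6, 9, 8]
4<5: swap(2,2), lo=3 mid=3 ⇒ [-1, 1, 4, 2, 7, 5, 6, 9, 8]
2<5: swap(3,3), lo=4 mid=4 ⇒ [-1, 1, 4, 2, 7, 5, 6, 9, 8]
7>5: swap(4,6), hi=5 ⇒ [-1, 1, 4, 2, 6, 5, 7, 9, 8]
6>5: swap(4,5), hi=4 ⇒ [-1, 1, 4, 2, 5, 6, 7, 9, 8]
5=5: mid=5
done. lo=4 hi=4; a=[-1, 1, 4, 2, 5, 6, 7, 9, 8]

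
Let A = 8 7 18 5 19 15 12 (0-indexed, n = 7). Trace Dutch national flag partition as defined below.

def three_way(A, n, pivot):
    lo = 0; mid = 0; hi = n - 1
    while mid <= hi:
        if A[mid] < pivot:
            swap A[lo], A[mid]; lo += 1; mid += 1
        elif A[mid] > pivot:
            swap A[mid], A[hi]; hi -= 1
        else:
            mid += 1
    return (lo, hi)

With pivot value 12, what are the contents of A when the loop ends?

8 7 5 12 15 19 18

lo=0 mid=0 hi=6
8<12: swap(0,0), lo=1 mid=1 ⇒ 8 7 18 5 19 15 12
7<12: swap(1,1), lo=2 mid=2 ⇒ 8 7 18 5 19 15 12
18>12: swap(2,6), hi=5 ⇒ 8 7 12 5 19 15 18
12=12: mid=3
5<12: swap(2,3), lo=3 mid=4 ⇒ 8 7 5 12 19 15 18
19>12: swap(4,5), hi=4 ⇒ 8 7 5 12 15 19 18
15>12: swap(4,4), hi=3 ⇒ 8 7 5 12 15 19 18
done. lo=3 hi=3; A=8 7 5 12 15 19 18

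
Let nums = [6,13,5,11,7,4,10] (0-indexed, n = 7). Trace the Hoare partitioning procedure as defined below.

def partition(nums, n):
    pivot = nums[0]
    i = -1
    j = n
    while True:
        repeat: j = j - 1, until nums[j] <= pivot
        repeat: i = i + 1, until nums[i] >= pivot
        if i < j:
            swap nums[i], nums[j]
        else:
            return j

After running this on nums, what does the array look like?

pivot=6
j stops at 5 (4), i stops at 0 (6); swap ⇒ [4,13,5,11,7,6,10]
j stops at 2 (5), i stops at 1 (13); swap ⇒ [4,5,13,11,7,6,10]
j stops at 1, i stops at 2; i≥j ⇒ return 1. nums=[4,5,13,11,7,6,10]

[4,5,13,11,7,6,10]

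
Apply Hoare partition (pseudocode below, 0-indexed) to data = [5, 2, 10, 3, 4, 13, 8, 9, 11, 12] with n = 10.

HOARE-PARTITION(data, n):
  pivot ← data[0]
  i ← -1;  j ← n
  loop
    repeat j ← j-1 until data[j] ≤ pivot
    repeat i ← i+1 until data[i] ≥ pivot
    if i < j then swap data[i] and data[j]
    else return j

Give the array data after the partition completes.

pivot=5
j stops at 4 (4), i stops at 0 (5); swap ⇒ [4, 2, 10, 3, 5, 13, 8, 9, 11, 12]
j stops at 3 (3), i stops at 2 (10); swap ⇒ [4, 2, 3, 10, 5, 13, 8, 9, 11, 12]
j stops at 2, i stops at 3; i≥j ⇒ return 2. data=[4, 2, 3, 10, 5, 13, 8, 9, 11, 12]

[4, 2, 3, 10, 5, 13, 8, 9, 11, 12]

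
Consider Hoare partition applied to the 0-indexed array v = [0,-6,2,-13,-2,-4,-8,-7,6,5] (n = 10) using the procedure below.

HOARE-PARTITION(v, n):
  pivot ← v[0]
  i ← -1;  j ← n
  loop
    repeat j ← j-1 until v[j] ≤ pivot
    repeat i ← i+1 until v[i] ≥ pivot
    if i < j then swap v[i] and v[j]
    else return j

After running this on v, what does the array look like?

[-7,-6,-8,-13,-2,-4,2,0,6,5]

pivot = v[0] = 0; i = -1, j = 10
j→7 (v[7]=-7≤0), i→0 (v[0]=0≥0); i<j, swap → [-7,-6,2,-13,-2,-4,-8,0,6,5]
j→6 (v[6]=-8≤0), i→2 (v[2]=2≥0); i<j, swap → [-7,-6,-8,-13,-2,-4,2,0,6,5]
j→5, i→6; i≥j, return j=5. v = [-7,-6,-8,-13,-2,-4,2,0,6,5]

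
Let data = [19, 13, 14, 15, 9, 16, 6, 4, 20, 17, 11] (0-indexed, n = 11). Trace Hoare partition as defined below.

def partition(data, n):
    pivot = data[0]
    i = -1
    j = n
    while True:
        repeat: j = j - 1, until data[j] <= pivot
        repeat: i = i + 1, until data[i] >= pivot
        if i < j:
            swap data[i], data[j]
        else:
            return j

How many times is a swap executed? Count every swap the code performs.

2

pivot = data[0] = 19; i = -1, j = 11
j→10 (data[10]=11≤19), i→0 (data[0]=19≥19); i<j, swap → [11, 13, 14, 15, 9, 16, 6, 4, 20, 17, 19]
j→9 (data[9]=17≤19), i→8 (data[8]=20≥19); i<j, swap → [11, 13, 14, 15, 9, 16, 6, 4, 17, 20, 19]
j→8, i→9; i≥j, return j=8. data = [11, 13, 14, 15, 9, 16, 6, 4, 17, 20, 19]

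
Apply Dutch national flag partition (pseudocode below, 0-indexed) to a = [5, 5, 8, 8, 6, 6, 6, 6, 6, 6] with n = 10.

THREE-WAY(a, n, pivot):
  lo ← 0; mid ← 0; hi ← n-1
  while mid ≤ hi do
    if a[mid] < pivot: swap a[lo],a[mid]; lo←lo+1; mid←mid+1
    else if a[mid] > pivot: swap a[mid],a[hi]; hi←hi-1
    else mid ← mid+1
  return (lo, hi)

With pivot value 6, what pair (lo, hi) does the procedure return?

lo=0 mid=0 hi=9
5<6: swap(0,0), lo=1 mid=1 ⇒ [5, 5, 8, 8, 6, 6, 6, 6, 6, 6]
5<6: swap(1,1), lo=2 mid=2 ⇒ [5, 5, 8, 8, 6, 6, 6, 6, 6, 6]
8>6: swap(2,9), hi=8 ⇒ [5, 5, 6, 8, 6, 6, 6, 6, 6, 8]
6=6: mid=3
8>6: swap(3,8), hi=7 ⇒ [5, 5, 6, 6, 6, 6, 6, 6, 8, 8]
6=6: mid=4
6=6: mid=5
6=6: mid=6
6=6: mid=7
6=6: mid=8
done. lo=2 hi=7; a=[5, 5, 6, 6, 6, 6, 6, 6, 8, 8]

(2, 7)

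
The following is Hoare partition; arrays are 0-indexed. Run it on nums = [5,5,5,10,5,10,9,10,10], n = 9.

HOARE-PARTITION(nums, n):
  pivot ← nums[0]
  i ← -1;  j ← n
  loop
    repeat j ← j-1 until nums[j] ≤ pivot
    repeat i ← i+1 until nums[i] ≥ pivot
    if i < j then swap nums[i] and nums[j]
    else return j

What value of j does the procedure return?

1

pivot = nums[0] = 5; i = -1, j = 9
j→4 (nums[4]=5≤5), i→0 (nums[0]=5≥5); i<j, swap → [5,5,5,10,5,10,9,10,10]
j→2 (nums[2]=5≤5), i→1 (nums[1]=5≥5); i<j, swap → [5,5,5,10,5,10,9,10,10]
j→1, i→2; i≥j, return j=1. nums = [5,5,5,10,5,10,9,10,10]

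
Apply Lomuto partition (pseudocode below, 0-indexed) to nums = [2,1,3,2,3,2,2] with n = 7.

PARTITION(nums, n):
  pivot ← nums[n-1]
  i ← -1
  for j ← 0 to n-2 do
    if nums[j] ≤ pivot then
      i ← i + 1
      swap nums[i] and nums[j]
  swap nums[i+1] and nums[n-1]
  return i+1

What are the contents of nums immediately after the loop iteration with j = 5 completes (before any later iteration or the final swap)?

pivot = nums[6] = 2; i = -1
j=0: nums[0]=2 ≤ 2 → i=0, swap nums[0],nums[0] (no change) → [2,1,3,2,3,2,2]
j=1: nums[1]=1 ≤ 2 → i=1, swap nums[1],nums[1] (no change) → [2,1,3,2,3,2,2]
j=2: nums[2]=3 > 2 → no swap
j=3: nums[3]=2 ≤ 2 → i=2, swap nums[2],nums[3] → [2,1,2,3,3,2,2]
j=4: nums[4]=3 > 2 → no swap
j=5: nums[5]=2 ≤ 2 → i=3, swap nums[3],nums[5] → [2,1,2,2,3,3,2]
(after j=5) nums = [2,1,2,2,3,3,2]

[2,1,2,2,3,3,2]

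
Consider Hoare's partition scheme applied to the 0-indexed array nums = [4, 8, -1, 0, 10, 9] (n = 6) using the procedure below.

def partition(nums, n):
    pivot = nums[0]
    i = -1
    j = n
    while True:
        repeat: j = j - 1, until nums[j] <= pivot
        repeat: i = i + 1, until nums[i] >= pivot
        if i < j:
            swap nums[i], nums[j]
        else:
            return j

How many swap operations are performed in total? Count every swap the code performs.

pivot = nums[0] = 4; i = -1, j = 6
j→3 (nums[3]=0≤4), i→0 (nums[0]=4≥4); i<j, swap → [0, 8, -1, 4, 10, 9]
j→2 (nums[2]=-1≤4), i→1 (nums[1]=8≥4); i<j, swap → [0, -1, 8, 4, 10, 9]
j→1, i→2; i≥j, return j=1. nums = [0, -1, 8, 4, 10, 9]

2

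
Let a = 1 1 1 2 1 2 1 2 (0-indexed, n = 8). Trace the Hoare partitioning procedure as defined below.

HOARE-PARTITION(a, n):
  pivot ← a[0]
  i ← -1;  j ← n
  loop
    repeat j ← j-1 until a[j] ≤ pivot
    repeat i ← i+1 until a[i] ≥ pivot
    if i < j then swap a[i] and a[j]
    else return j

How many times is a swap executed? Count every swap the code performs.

pivot = a[0] = 1; i = -1, j = 8
j→6 (a[6]=1≤1), i→0 (a[0]=1≥1); i<j, swap → 1 1 1 2 1 2 1 2
j→4 (a[4]=1≤1), i→1 (a[1]=1≥1); i<j, swap → 1 1 1 2 1 2 1 2
j→2, i→2; i≥j, return j=2. a = 1 1 1 2 1 2 1 2

2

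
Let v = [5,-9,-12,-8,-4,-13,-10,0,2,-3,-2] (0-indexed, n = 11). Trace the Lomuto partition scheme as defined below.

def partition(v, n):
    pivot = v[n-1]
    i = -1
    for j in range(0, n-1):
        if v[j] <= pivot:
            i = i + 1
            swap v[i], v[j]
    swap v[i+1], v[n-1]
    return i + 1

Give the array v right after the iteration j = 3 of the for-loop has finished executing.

[-9,-12,-8,5,-4,-13,-10,0,2,-3,-2]

pivot = v[10] = -2; i = -1
j=0: v[0]=5 > -2 → no swap
j=1: v[1]=-9 ≤ -2 → i=0, swap v[0],v[1] → [-9,5,-12,-8,-4,-13,-10,0,2,-3,-2]
j=2: v[2]=-12 ≤ -2 → i=1, swap v[1],v[2] → [-9,-12,5,-8,-4,-13,-10,0,2,-3,-2]
j=3: v[3]=-8 ≤ -2 → i=2, swap v[2],v[3] → [-9,-12,-8,5,-4,-13,-10,0,2,-3,-2]
(after j=3) v = [-9,-12,-8,5,-4,-13,-10,0,2,-3,-2]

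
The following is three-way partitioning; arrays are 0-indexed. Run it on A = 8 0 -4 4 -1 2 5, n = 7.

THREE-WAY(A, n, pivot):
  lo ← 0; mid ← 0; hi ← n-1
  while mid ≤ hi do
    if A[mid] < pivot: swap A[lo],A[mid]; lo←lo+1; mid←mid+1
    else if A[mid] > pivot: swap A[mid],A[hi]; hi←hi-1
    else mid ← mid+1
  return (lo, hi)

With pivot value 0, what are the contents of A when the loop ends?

-1 -4 0 4 2 5 8

pivot = 0; lo=0, mid=0, hi=6
A[mid]=8>0: swap A[0],A[6]; hi=5 → 5 0 -4 4 -1 2 8
A[mid]=5>0: swap A[0],A[5]; hi=4 → 2 0 -4 4 -1 5 8
A[mid]=2>0: swap A[0],A[4]; hi=3 → -1 0 -4 4 2 5 8
A[mid]=-1<0: swap A[0],A[0]; lo=1,mid=1 → -1 0 -4 4 2 5 8
A[mid]=0=0: mid=2
A[mid]=-4<0: swap A[1],A[2]; lo=2,mid=3 → -1 -4 0 4 2 5 8
A[mid]=4>0: swap A[3],A[3]; hi=2 → -1 -4 0 4 2 5 8
end: lo=2, hi=2; A = -1 -4 0 4 2 5 8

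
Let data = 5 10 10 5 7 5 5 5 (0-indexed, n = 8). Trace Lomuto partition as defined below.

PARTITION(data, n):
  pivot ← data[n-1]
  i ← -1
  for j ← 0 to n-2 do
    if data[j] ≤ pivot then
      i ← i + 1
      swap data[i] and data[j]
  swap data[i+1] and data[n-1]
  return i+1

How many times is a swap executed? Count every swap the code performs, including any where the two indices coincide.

pivot = data[7] = 5; i = -1
j=0: data[0]=5 ≤ 5 → i=0, swap data[0],data[0] (no change) → 5 10 10 5 7 5 5 5
j=1: data[1]=10 > 5 → no swap
j=2: data[2]=10 > 5 → no swap
j=3: data[3]=5 ≤ 5 → i=1, swap data[1],data[3] → 5 5 10 10 7 5 5 5
j=4: data[4]=7 > 5 → no swap
j=5: data[5]=5 ≤ 5 → i=2, swap data[2],data[5] → 5 5 5 10 7 10 5 5
j=6: data[6]=5 ≤ 5 → i=3, swap data[3],data[6] → 5 5 5 5 7 10 10 5
final swap data[4],data[7] → 5 5 5 5 5 10 10 7; return 4

5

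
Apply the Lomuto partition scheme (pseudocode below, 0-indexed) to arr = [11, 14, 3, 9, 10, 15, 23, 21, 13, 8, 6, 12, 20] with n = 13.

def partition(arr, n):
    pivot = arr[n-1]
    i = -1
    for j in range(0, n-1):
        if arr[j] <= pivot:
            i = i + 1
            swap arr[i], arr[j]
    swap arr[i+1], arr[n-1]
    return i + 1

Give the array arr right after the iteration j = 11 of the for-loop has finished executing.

pivot = arr[12] = 20; i = -1
j=0: arr[0]=11 ≤ 20 → i=0, swap arr[0],arr[0] (no change) → [11, 14, 3, 9, 10, 15, 23, 21, 13, 8, 6, 12, 20]
j=1: arr[1]=14 ≤ 20 → i=1, swap arr[1],arr[1] (no change) → [11, 14, 3, 9, 10, 15, 23, 21, 13, 8, 6, 12, 20]
j=2: arr[2]=3 ≤ 20 → i=2, swap arr[2],arr[2] (no change) → [11, 14, 3, 9, 10, 15, 23, 21, 13, 8, 6, 12, 20]
j=3: arr[3]=9 ≤ 20 → i=3, swap arr[3],arr[3] (no change) → [11, 14, 3, 9, 10, 15, 23, 21, 13, 8, 6, 12, 20]
j=4: arr[4]=10 ≤ 20 → i=4, swap arr[4],arr[4] (no change) → [11, 14, 3, 9, 10, 15, 23, 21, 13, 8, 6, 12, 20]
j=5: arr[5]=15 ≤ 20 → i=5, swap arr[5],arr[5] (no change) → [11, 14, 3, 9, 10, 15, 23, 21, 13, 8, 6, 12, 20]
j=6: arr[6]=23 > 20 → no swap
j=7: arr[7]=21 > 20 → no swap
j=8: arr[8]=13 ≤ 20 → i=6, swap arr[6],arr[8] → [11, 14, 3, 9, 10, 15, 13, 21, 23, 8, 6, 12, 20]
j=9: arr[9]=8 ≤ 20 → i=7, swap arr[7],arr[9] → [11, 14, 3, 9, 10, 15, 13, 8, 23, 21, 6, 12, 20]
j=10: arr[10]=6 ≤ 20 → i=8, swap arr[8],arr[10] → [11, 14, 3, 9, 10, 15, 13, 8, 6, 21, 23, 12, 20]
j=11: arr[11]=12 ≤ 20 → i=9, swap arr[9],arr[11] → [11, 14, 3, 9, 10, 15, 13, 8, 6, 12, 23, 21, 20]
(after j=11) arr = [11, 14, 3, 9, 10, 15, 13, 8, 6, 12, 23, 21, 20]

[11, 14, 3, 9, 10, 15, 13, 8, 6, 12, 23, 21, 20]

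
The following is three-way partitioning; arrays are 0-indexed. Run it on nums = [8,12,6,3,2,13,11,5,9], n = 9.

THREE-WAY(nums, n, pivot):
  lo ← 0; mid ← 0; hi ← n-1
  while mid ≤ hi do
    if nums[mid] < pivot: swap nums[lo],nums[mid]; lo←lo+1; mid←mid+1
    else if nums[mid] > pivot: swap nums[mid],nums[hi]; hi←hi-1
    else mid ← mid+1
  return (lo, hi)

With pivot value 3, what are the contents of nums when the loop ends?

pivot = 3; lo=0, mid=0, hi=8
nums[mid]=8>3: swap nums[0],nums[8]; hi=7 → [9,12,6,3,2,13,11,5,8]
nums[mid]=9>3: swap nums[0],nums[7]; hi=6 → [5,12,6,3,2,13,11,9,8]
nums[mid]=5>3: swap nums[0],nums[6]; hi=5 → [11,12,6,3,2,13,5,9,8]
nums[mid]=11>3: swap nums[0],nums[5]; hi=4 → [13,12,6,3,2,11,5,9,8]
nums[mid]=13>3: swap nums[0],nums[4]; hi=3 → [2,12,6,3,13,11,5,9,8]
nums[mid]=2<3: swap nums[0],nums[0]; lo=1,mid=1 → [2,12,6,3,13,11,5,9,8]
nums[mid]=12>3: swap nums[1],nums[3]; hi=2 → [2,3,6,12,13,11,5,9,8]
nums[mid]=3=3: mid=2
nums[mid]=6>3: swap nums[2],nums[2]; hi=1 → [2,3,6,12,13,11,5,9,8]
end: lo=1, hi=1; nums = [2,3,6,12,13,11,5,9,8]

[2,3,6,12,13,11,5,9,8]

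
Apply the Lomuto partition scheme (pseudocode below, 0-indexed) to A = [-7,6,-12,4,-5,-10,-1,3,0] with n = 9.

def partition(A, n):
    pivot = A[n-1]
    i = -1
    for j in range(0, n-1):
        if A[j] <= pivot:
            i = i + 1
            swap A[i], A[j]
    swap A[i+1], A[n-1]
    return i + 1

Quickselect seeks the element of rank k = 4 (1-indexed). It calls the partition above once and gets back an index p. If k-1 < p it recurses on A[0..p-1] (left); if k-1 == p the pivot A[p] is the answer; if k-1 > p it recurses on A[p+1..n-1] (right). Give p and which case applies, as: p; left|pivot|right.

pivot=0, i=-1
j=0: -7≤0, i=0, swap(0,0) ⇒ [-7,6,-12,4,-5,-10,-1,3,0]
j=1: 6>0, skip
j=2: -12≤0, i=1, swap(1,2) ⇒ [-7,-12,6,4,-5,-10,-1,3,0]
j=3: 4>0, skip
j=4: -5≤0, i=2, swap(2,4) ⇒ [-7,-12,-5,4,6,-10,-1,3,0]
j=5: -10≤0, i=3, swap(3,5) ⇒ [-7,-12,-5,-10,6,4,-1,3,0]
j=6: -1≤0, i=4, swap(4,6) ⇒ [-7,-12,-5,-10,-1,4,6,3,0]
j=7: 3>0, skip
swap(5,8) ⇒ [-7,-12,-5,-10,-1,0,6,3,4]; return 5
p = 5; k-1 = 3 < 5 ⇒ left

5; left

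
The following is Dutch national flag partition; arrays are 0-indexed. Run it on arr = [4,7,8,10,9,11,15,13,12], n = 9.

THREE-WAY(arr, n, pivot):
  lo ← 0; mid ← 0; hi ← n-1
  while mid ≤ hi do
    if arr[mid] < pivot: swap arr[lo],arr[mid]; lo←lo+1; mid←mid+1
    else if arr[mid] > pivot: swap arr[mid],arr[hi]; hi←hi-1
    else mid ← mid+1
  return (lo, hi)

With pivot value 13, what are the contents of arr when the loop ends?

[4,7,8,10,9,11,12,13,15]

lo=0 mid=0 hi=8
4<13: swap(0,0), lo=1 mid=1 ⇒ [4,7,8,10,9,11,15,13,12]
7<13: swap(1,1), lo=2 mid=2 ⇒ [4,7,8,10,9,11,15,13,12]
8<13: swap(2,2), lo=3 mid=3 ⇒ [4,7,8,10,9,11,15,13,12]
10<13: swap(3,3), lo=4 mid=4 ⇒ [4,7,8,10,9,11,15,13,12]
9<13: swap(4,4), lo=5 mid=5 ⇒ [4,7,8,10,9,11,15,13,12]
11<13: swap(5,5), lo=6 mid=6 ⇒ [4,7,8,10,9,11,15,13,12]
15>13: swap(6,8), hi=7 ⇒ [4,7,8,10,9,11,12,13,15]
12<13: swap(6,6), lo=7 mid=7 ⇒ [4,7,8,10,9,11,12,13,15]
13=13: mid=8
done. lo=7 hi=7; arr=[4,7,8,10,9,11,12,13,15]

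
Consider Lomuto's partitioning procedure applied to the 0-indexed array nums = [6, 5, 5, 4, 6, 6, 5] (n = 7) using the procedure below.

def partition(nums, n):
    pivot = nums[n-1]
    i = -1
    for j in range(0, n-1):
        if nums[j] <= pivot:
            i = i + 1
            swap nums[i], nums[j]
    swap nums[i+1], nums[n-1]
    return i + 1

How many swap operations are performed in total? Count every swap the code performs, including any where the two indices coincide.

4

pivot=5, i=-1
j=0: 6>5, skip
j=1: 5≤5, i=0, swap(0,1) ⇒ [5, 6, 5, 4, 6, 6, 5]
j=2: 5≤5, i=1, swap(1,2) ⇒ [5, 5, 6, 4, 6, 6, 5]
j=3: 4≤5, i=2, swap(2,3) ⇒ [5, 5, 4, 6, 6, 6, 5]
j=4: 6>5, skip
j=5: 6>5, skip
swap(3,6) ⇒ [5, 5, 4, 5, 6, 6, 6]; return 3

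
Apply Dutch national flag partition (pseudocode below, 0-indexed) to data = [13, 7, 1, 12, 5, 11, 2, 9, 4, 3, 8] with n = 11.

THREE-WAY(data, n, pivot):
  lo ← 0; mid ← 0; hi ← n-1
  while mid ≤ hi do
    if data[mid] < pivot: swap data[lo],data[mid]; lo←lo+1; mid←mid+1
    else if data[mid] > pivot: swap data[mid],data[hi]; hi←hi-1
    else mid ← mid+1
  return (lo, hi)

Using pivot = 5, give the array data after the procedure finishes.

lo=0 mid=0 hi=10
13>5: swap(0,10), hi=9 ⇒ [8, 7, 1, 12, 5, 11, 2, 9, 4, 3, 13]
8>5: swap(0,9), hi=8 ⇒ [3, 7, 1, 12, 5, 11, 2, 9, 4, 8, 13]
3<5: swap(0,0), lo=1 mid=1 ⇒ [3, 7, 1, 12, 5, 11, 2, 9, 4, 8, 13]
7>5: swap(1,8), hi=7 ⇒ [3, 4, 1, 12, 5, 11, 2, 9, 7, 8, 13]
4<5: swap(1,1), lo=2 mid=2 ⇒ [3, 4, 1, 12, 5, 11, 2, 9, 7, 8, 13]
1<5: swap(2,2), lo=3 mid=3 ⇒ [3, 4, 1, 12, 5, 11, 2, 9, 7, 8, 13]
12>5: swap(3,7), hi=6 ⇒ [3, 4, 1, 9, 5, 11, 2, 12, 7, 8, 13]
9>5: swap(3,6), hi=5 ⇒ [3, 4, 1, 2, 5, 11, 9, 12, 7, 8, 13]
2<5: swap(3,3), lo=4 mid=4 ⇒ [3, 4, 1, 2, 5, 11, 9, 12, 7, 8, 13]
5=5: mid=5
11>5: swap(5,5), hi=4 ⇒ [3, 4, 1, 2, 5, 11, 9, 12, 7, 8, 13]
done. lo=4 hi=4; data=[3, 4, 1, 2, 5, 11, 9, 12, 7, 8, 13]

[3, 4, 1, 2, 5, 11, 9, 12, 7, 8, 13]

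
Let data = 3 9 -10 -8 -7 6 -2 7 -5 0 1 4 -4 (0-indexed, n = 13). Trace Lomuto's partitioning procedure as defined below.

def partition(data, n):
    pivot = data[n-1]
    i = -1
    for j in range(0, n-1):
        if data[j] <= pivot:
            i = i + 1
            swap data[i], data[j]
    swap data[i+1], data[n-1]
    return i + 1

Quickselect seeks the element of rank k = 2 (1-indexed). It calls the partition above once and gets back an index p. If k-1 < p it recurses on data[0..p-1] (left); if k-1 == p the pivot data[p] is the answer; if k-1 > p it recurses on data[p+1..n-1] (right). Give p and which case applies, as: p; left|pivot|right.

4; left

pivot = data[12] = -4; i = -1
j=0: data[0]=3 > -4 → no swap
j=1: data[1]=9 > -4 → no swap
j=2: data[2]=-10 ≤ -4 → i=0, swap data[0],data[2] → -10 9 3 -8 -7 6 -2 7 -5 0 1 4 -4
j=3: data[3]=-8 ≤ -4 → i=1, swap data[1],data[3] → -10 -8 3 9 -7 6 -2 7 -5 0 1 4 -4
j=4: data[4]=-7 ≤ -4 → i=2, swap data[2],data[4] → -10 -8 -7 9 3 6 -2 7 -5 0 1 4 -4
j=5: data[5]=6 > -4 → no swap
j=6: data[6]=-2 > -4 → no swap
j=7: data[7]=7 > -4 → no swap
j=8: data[8]=-5 ≤ -4 → i=3, swap data[3],data[8] → -10 -8 -7 -5 3 6 -2 7 9 0 1 4 -4
j=9: data[9]=0 > -4 → no swap
j=10: data[10]=1 > -4 → no swap
j=11: data[11]=4 > -4 → no swap
final swap data[4],data[12] → -10 -8 -7 -5 -4 6 -2 7 9 0 1 4 3; return 4
p = 4; k-1 = 1 < 4 ⇒ left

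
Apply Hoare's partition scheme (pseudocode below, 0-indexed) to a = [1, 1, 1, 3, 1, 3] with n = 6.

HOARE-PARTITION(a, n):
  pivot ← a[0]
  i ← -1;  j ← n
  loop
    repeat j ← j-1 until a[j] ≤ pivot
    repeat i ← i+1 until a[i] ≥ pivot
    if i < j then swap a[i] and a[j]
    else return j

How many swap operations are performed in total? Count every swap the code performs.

pivot = a[0] = 1; i = -1, j = 6
j→4 (a[4]=1≤1), i→0 (a[0]=1≥1); i<j, swap → [1, 1, 1, 3, 1, 3]
j→2 (a[2]=1≤1), i→1 (a[1]=1≥1); i<j, swap → [1, 1, 1, 3, 1, 3]
j→1, i→2; i≥j, return j=1. a = [1, 1, 1, 3, 1, 3]

2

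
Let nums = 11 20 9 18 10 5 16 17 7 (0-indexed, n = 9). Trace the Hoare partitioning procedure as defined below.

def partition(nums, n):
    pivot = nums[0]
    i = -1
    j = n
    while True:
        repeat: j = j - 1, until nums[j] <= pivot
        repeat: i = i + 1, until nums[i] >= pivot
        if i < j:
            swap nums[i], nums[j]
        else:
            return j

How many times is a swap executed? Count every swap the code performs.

3

pivot = nums[0] = 11; i = -1, j = 9
j→8 (nums[8]=7≤11), i→0 (nums[0]=11≥11); i<j, swap → 7 20 9 18 10 5 16 17 11
j→5 (nums[5]=5≤11), i→1 (nums[1]=20≥11); i<j, swap → 7 5 9 18 10 20 16 17 11
j→4 (nums[4]=10≤11), i→3 (nums[3]=18≥11); i<j, swap → 7 5 9 10 18 20 16 17 11
j→3, i→4; i≥j, return j=3. nums = 7 5 9 10 18 20 16 17 11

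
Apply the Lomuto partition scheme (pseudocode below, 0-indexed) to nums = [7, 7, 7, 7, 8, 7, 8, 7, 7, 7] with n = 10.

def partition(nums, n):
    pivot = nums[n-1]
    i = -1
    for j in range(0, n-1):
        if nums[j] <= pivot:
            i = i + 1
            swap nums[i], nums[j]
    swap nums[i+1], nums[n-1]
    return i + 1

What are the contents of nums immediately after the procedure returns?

[7, 7, 7, 7, 7, 7, 7, 7, 8, 8]

pivot = nums[9] = 7; i = -1
j=0: nums[0]=7 ≤ 7 → i=0, swap nums[0],nums[0] (no change) → [7, 7, 7, 7, 8, 7, 8, 7, 7, 7]
j=1: nums[1]=7 ≤ 7 → i=1, swap nums[1],nums[1] (no change) → [7, 7, 7, 7, 8, 7, 8, 7, 7, 7]
j=2: nums[2]=7 ≤ 7 → i=2, swap nums[2],nums[2] (no change) → [7, 7, 7, 7, 8, 7, 8, 7, 7, 7]
j=3: nums[3]=7 ≤ 7 → i=3, swap nums[3],nums[3] (no change) → [7, 7, 7, 7, 8, 7, 8, 7, 7, 7]
j=4: nums[4]=8 > 7 → no swap
j=5: nums[5]=7 ≤ 7 → i=4, swap nums[4],nums[5] → [7, 7, 7, 7, 7, 8, 8, 7, 7, 7]
j=6: nums[6]=8 > 7 → no swap
j=7: nums[7]=7 ≤ 7 → i=5, swap nums[5],nums[7] → [7, 7, 7, 7, 7, 7, 8, 8, 7, 7]
j=8: nums[8]=7 ≤ 7 → i=6, swap nums[6],nums[8] → [7, 7, 7, 7, 7, 7, 7, 8, 8, 7]
final swap nums[7],nums[9] → [7, 7, 7, 7, 7, 7, 7, 7, 8, 8]; return 7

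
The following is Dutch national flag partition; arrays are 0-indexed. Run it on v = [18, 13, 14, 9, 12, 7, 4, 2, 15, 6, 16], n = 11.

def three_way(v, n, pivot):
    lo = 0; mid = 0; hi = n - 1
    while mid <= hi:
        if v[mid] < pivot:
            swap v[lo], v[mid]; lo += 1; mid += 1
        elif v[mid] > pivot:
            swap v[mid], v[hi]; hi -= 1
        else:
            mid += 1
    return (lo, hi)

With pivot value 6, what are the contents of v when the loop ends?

pivot = 6; lo=0, mid=0, hi=10
v[mid]=18>6: swap v[0],v[10]; hi=9 → [16, 13, 14, 9, 12, 7, 4, 2, 15, 6, 18]
v[mid]=16>6: swap v[0],v[9]; hi=8 → [6, 13, 14, 9, 12, 7, 4, 2, 15, 16, 18]
v[mid]=6=6: mid=1
v[mid]=13>6: swap v[1],v[8]; hi=7 → [6, 15, 14, 9, 12, 7, 4, 2, 13, 16, 18]
v[mid]=15>6: swap v[1],v[7]; hi=6 → [6, 2, 14, 9, 12, 7, 4, 15, 13, 16, 18]
v[mid]=2<6: swap v[0],v[1]; lo=1,mid=2 → [2, 6, 14, 9, 12, 7, 4, 15, 13, 16, 18]
v[mid]=14>6: swap v[2],v[6]; hi=5 → [2, 6, 4, 9, 12, 7, 14, 15, 13, 16, 18]
v[mid]=4<6: swap v[1],v[2]; lo=2,mid=3 → [2, 4, 6, 9, 12, 7, 14, 15, 13, 16, 18]
v[mid]=9>6: swap v[3],v[5]; hi=4 → [2, 4, 6, 7, 12, 9, 14, 15, 13, 16, 18]
v[mid]=7>6: swap v[3],v[4]; hi=3 → [2, 4, 6, 12, 7, 9, 14, 15, 13, 16, 18]
v[mid]=12>6: swap v[3],v[3]; hi=2 → [2, 4, 6, 12, 7, 9, 14, 15, 13, 16, 18]
end: lo=2, hi=2; v = [2, 4, 6, 12, 7, 9, 14, 15, 13, 16, 18]

[2, 4, 6, 12, 7, 9, 14, 15, 13, 16, 18]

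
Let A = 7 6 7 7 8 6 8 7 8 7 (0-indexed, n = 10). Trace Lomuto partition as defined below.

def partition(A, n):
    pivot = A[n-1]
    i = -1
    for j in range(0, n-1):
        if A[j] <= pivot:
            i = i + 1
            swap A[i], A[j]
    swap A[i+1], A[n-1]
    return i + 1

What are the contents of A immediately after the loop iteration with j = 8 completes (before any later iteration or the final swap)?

pivot = A[9] = 7; i = -1
j=0: A[0]=7 ≤ 7 → i=0, swap A[0],A[0] (no change) → 7 6 7 7 8 6 8 7 8 7
j=1: A[1]=6 ≤ 7 → i=1, swap A[1],A[1] (no change) → 7 6 7 7 8 6 8 7 8 7
j=2: A[2]=7 ≤ 7 → i=2, swap A[2],A[2] (no change) → 7 6 7 7 8 6 8 7 8 7
j=3: A[3]=7 ≤ 7 → i=3, swap A[3],A[3] (no change) → 7 6 7 7 8 6 8 7 8 7
j=4: A[4]=8 > 7 → no swap
j=5: A[5]=6 ≤ 7 → i=4, swap A[4],A[5] → 7 6 7 7 6 8 8 7 8 7
j=6: A[6]=8 > 7 → no swap
j=7: A[7]=7 ≤ 7 → i=5, swap A[5],A[7] → 7 6 7 7 6 7 8 8 8 7
j=8: A[8]=8 > 7 → no swap
(after j=8) A = 7 6 7 7 6 7 8 8 8 7

7 6 7 7 6 7 8 8 8 7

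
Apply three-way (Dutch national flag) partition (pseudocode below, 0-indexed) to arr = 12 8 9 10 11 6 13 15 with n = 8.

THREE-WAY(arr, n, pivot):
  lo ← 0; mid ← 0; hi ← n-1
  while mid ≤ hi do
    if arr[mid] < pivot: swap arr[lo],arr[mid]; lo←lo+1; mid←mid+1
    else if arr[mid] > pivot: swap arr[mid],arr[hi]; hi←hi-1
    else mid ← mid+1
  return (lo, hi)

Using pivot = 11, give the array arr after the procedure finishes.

pivot = 11; lo=0, mid=0, hi=7
arr[mid]=12>11: swap arr[0],arr[7]; hi=6 → 15 8 9 10 11 6 13 12
arr[mid]=15>11: swap arr[0],arr[6]; hi=5 → 13 8 9 10 11 6 15 12
arr[mid]=13>11: swap arr[0],arr[5]; hi=4 → 6 8 9 10 11 13 15 12
arr[mid]=6<11: swap arr[0],arr[0]; lo=1,mid=1 → 6 8 9 10 11 13 15 12
arr[mid]=8<11: swap arr[1],arr[1]; lo=2,mid=2 → 6 8 9 10 11 13 15 12
arr[mid]=9<11: swap arr[2],arr[2]; lo=3,mid=3 → 6 8 9 10 11 13 15 12
arr[mid]=10<11: swap arr[3],arr[3]; lo=4,mid=4 → 6 8 9 10 11 13 15 12
arr[mid]=11=11: mid=5
end: lo=4, hi=4; arr = 6 8 9 10 11 13 15 12

6 8 9 10 11 13 15 12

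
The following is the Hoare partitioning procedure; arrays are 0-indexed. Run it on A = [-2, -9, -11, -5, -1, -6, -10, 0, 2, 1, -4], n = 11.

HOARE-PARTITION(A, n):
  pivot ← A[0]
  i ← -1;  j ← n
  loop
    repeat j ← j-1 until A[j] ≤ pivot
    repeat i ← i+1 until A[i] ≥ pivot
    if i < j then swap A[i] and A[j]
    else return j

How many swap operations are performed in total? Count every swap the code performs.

2

pivot=-2
j stops at 10 (-4), i stops at 0 (-2); swap ⇒ [-4, -9, -11, -5, -1, -6, -10, 0, 2, 1, -2]
j stops at 6 (-10), i stops at 4 (-1); swap ⇒ [-4, -9, -11, -5, -10, -6, -1, 0, 2, 1, -2]
j stops at 5, i stops at 6; i≥j ⇒ return 5. A=[-4, -9, -11, -5, -10, -6, -1, 0, 2, 1, -2]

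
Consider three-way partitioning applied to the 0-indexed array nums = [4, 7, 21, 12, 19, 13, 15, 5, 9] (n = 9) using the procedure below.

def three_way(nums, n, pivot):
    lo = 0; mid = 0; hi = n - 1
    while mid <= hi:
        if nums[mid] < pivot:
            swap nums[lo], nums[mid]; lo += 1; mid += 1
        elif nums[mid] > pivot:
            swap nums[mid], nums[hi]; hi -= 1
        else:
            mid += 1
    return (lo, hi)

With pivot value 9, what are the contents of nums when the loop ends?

[4, 7, 5, 9, 13, 15, 19, 12, 21]

pivot = 9; lo=0, mid=0, hi=8
nums[mid]=4<9: swap nums[0],nums[0]; lo=1,mid=1 → [4, 7, 21, 12, 19, 13, 15, 5, 9]
nums[mid]=7<9: swap nums[1],nums[1]; lo=2,mid=2 → [4, 7, 21, 12, 19, 13, 15, 5, 9]
nums[mid]=21>9: swap nums[2],nums[8]; hi=7 → [4, 7, 9, 12, 19, 13, 15, 5, 21]
nums[mid]=9=9: mid=3
nums[mid]=12>9: swap nums[3],nums[7]; hi=6 → [4, 7, 9, 5, 19, 13, 15, 12, 21]
nums[mid]=5<9: swap nums[2],nums[3]; lo=3,mid=4 → [4, 7, 5, 9, 19, 13, 15, 12, 21]
nums[mid]=19>9: swap nums[4],nums[6]; hi=5 → [4, 7, 5, 9, 15, 13, 19, 12, 21]
nums[mid]=15>9: swap nums[4],nums[5]; hi=4 → [4, 7, 5, 9, 13, 15, 19, 12, 21]
nums[mid]=13>9: swap nums[4],nums[4]; hi=3 → [4, 7, 5, 9, 13, 15, 19, 12, 21]
end: lo=3, hi=3; nums = [4, 7, 5, 9, 13, 15, 19, 12, 21]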